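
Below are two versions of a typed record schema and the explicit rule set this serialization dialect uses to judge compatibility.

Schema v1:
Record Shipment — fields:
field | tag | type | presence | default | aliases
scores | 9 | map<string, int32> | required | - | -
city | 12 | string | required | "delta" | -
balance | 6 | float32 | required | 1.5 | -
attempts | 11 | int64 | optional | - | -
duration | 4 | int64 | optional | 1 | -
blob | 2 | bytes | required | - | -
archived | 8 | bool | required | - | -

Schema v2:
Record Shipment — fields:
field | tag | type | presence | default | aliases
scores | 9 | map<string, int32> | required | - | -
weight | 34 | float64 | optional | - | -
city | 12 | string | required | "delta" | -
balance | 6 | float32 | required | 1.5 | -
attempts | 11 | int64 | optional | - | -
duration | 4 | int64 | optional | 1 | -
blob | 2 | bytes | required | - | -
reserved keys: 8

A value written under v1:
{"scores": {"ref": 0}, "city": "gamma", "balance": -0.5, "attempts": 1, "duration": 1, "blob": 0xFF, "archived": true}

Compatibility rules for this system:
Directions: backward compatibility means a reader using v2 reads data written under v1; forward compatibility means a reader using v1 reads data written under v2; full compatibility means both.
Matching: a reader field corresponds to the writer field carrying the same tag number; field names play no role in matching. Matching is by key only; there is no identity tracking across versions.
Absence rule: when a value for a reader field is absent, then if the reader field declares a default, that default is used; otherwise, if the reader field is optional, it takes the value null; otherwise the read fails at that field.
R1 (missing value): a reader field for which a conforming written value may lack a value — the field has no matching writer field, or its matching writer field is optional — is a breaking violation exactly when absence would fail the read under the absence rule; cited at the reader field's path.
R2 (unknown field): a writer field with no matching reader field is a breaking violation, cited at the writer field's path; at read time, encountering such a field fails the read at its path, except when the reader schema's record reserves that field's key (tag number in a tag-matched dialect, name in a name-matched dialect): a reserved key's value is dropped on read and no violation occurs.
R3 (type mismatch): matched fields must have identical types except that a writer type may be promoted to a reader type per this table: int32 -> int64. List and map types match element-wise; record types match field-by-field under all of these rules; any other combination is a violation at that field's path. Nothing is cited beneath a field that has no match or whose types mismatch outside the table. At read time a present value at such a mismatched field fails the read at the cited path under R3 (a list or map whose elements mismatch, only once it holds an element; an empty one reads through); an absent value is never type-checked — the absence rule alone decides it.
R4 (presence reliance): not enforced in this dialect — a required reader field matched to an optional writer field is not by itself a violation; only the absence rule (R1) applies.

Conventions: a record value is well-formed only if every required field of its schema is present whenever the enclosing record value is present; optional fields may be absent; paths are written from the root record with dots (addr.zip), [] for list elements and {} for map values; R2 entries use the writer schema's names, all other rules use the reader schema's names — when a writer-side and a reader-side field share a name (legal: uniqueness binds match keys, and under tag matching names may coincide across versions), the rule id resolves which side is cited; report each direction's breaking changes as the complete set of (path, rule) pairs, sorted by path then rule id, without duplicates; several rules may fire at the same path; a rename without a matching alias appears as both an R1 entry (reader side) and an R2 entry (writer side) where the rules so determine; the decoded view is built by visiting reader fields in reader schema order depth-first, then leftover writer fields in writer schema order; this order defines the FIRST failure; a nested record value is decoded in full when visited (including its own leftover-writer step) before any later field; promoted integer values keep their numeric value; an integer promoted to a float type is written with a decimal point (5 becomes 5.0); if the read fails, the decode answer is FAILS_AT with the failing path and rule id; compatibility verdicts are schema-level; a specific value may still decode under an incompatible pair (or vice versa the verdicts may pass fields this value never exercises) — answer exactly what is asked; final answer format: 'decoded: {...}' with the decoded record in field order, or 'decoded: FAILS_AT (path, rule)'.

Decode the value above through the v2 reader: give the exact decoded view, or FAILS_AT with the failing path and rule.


the writer's type comes first in each Shipment pair
migrating the Shipment value to v2:
  scores := {"ref": 0}
  weight := null (not supplied -> null)
  city := "gamma"
  balance := -0.5
  attempts := 1
  duration := 1
  blob := 0xFF
  writer archived: reserved -> dropped
  => decoded: {"scores": {"ref": 0}, "weight": null, "city": "gamma", "balance": -0.5, "attempts": 1, "duration": 1, "blob": 0xFF}

decoded: {"scores": {"ref": 0}, "weight": null, "city": "gamma", "balance": -0.5, "attempts": 1, "duration": 1, "blob": 0xFF}


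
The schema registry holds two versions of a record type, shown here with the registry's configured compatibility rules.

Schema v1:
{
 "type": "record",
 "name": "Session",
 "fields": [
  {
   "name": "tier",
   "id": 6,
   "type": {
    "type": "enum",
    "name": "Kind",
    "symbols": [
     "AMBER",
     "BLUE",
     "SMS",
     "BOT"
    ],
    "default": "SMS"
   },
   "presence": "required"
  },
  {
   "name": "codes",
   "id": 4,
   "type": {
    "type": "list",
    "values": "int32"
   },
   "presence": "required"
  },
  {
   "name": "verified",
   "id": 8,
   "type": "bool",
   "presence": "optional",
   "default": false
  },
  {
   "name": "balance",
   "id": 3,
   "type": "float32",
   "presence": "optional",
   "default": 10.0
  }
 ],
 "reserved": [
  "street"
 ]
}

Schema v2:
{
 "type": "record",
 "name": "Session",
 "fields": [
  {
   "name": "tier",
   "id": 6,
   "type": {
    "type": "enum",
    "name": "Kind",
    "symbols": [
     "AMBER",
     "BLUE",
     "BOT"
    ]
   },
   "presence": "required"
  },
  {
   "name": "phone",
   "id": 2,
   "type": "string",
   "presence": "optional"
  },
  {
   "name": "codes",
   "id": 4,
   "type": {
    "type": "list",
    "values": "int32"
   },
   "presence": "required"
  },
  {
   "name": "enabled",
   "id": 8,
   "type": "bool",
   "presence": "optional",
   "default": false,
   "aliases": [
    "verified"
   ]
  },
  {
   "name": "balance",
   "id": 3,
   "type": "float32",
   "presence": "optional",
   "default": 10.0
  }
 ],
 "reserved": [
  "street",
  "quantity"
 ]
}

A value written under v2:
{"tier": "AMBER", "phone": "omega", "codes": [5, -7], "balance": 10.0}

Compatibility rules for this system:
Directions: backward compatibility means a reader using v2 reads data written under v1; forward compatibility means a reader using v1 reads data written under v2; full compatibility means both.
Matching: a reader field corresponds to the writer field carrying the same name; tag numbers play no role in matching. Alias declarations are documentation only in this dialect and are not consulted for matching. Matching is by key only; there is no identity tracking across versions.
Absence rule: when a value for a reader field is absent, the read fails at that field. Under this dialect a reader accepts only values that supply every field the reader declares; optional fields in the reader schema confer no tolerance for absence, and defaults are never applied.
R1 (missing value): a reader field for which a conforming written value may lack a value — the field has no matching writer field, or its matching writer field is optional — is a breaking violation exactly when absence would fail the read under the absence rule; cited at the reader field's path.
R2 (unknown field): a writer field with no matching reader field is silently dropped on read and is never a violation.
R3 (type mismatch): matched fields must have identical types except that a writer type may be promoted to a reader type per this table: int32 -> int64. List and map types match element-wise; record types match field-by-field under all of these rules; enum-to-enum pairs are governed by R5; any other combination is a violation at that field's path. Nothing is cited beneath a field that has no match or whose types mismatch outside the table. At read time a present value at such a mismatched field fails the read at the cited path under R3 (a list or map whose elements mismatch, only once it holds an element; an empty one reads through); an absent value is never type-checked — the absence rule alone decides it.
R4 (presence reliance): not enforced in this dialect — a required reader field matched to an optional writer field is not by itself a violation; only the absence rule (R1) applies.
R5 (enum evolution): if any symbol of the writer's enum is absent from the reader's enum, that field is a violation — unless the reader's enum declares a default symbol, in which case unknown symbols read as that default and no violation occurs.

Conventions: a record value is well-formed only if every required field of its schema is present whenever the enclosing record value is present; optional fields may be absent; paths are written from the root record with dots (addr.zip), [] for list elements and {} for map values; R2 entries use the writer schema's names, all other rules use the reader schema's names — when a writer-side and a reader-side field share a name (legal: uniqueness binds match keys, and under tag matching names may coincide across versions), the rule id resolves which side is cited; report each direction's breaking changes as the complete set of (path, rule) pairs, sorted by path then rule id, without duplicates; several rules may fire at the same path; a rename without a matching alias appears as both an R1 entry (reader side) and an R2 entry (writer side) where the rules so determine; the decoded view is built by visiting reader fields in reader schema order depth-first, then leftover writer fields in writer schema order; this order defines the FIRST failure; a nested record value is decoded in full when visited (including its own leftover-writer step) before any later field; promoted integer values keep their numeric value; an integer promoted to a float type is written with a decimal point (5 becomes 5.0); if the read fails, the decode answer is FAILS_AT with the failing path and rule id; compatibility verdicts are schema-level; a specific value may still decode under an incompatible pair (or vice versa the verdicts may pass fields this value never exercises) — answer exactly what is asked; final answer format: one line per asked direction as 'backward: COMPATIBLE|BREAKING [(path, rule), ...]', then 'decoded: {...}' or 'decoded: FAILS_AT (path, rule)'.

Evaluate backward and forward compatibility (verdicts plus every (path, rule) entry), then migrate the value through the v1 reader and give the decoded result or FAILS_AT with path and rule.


each type pair in Session: writer, then reader
checking backward for Session: reader v2 against writer v1:
  tier: Kind -> Kind, writer required; from tier
  phone: no writer-side match
  codes: list<int32> -> list<int32>, writer required; from codes
  enabled: no writer-side match
  balance: float32 -> float32, writer optional; from balance
  writer field verified has no reader counterpart
  R1 fires at balance
  R1 fires at enabled
  R1 fires at phone
  R5 fires at tier
  => backward verdict for Session: BREAKING, 4 violation(s)
checking forward for Session: reader v1 against writer v2:
  tier: Kind -> Kind, writer required; from tier
  codes: list<int32> -> list<int32>, writer required; from codes
  verified: no writer-side match
  balance: float32 -> float32, writer optional; from balance
  writer field phone has no reader counterpart
  writer field enabled has no reader counterpart
  R1 fires at balance
  R1 fires at verified
  => forward verdict for Session: BREAKING, 2 violation(s)
decode (reader v1):
  tier := "AMBER"
  codes := [5, -7]
  read fails at verified under R1 (no fill)
  => FAILS_AT (verified, R1)

backward: BREAKING [(balance, R1), (enabled, R1), (phone, R1), (tier, R5)]; forward: BREAKING [(balance, R1), (verified, R1)]; decoded: FAILS_AT (verified, R1)


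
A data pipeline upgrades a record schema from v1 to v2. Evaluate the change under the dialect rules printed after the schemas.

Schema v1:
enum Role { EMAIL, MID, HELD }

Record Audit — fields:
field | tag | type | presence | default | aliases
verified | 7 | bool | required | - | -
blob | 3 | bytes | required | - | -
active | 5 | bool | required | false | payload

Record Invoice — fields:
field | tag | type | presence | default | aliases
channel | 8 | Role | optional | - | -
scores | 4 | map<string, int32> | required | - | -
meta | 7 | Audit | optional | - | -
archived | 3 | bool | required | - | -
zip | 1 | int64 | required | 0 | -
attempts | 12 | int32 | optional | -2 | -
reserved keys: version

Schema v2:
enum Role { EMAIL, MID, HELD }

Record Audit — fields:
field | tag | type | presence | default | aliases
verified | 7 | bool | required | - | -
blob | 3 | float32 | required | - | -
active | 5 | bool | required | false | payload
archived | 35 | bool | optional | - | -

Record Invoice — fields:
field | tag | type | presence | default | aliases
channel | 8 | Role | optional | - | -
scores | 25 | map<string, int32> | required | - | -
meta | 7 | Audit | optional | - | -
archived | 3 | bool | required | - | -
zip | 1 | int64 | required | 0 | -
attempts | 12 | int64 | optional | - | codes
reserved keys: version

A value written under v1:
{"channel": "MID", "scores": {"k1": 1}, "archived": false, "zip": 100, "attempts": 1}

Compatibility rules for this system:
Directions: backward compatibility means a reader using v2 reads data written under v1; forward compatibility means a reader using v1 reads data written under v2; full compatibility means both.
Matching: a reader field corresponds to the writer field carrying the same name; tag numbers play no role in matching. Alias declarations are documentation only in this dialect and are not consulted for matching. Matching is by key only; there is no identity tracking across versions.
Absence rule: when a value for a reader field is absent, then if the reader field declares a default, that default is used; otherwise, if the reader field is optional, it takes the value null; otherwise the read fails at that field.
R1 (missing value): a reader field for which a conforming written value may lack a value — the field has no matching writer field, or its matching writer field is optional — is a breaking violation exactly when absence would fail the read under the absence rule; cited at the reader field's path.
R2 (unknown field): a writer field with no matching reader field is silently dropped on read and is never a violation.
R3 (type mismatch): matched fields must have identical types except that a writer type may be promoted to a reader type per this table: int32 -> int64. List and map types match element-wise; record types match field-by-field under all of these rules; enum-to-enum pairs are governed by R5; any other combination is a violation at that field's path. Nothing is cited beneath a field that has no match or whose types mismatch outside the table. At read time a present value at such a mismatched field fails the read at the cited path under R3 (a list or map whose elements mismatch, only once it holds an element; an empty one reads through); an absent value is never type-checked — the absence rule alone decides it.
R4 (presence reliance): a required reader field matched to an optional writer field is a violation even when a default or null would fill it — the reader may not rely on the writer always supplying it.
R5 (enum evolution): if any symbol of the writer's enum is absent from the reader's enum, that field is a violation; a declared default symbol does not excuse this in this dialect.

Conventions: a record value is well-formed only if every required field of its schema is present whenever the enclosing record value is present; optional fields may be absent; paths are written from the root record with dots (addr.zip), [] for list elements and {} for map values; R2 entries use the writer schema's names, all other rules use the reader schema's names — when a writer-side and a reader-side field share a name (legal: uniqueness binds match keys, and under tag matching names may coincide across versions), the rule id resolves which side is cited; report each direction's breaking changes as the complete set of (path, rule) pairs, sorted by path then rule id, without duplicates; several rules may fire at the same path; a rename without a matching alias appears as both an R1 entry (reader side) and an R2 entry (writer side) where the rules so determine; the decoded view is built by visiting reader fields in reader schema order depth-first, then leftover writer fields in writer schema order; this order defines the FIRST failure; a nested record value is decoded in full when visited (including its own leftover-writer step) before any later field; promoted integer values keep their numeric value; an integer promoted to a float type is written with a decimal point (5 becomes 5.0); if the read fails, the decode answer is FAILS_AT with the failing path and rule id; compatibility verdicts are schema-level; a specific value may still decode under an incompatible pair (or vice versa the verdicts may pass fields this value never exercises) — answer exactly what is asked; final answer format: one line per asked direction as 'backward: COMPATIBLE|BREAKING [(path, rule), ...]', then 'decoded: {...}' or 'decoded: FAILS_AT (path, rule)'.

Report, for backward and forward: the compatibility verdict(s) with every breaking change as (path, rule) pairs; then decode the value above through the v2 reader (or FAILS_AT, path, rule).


the writer's type comes first in each Invoice pair
backward for Invoice (reader v2, writer v1):
  Role -> Role, writer optional: channel aligns to channel
  map<string, int32> -> map<string, int32>, writer required: scores aligns to scores
  Audit -> Audit, writer optional: meta aligns to meta
  bool -> bool, writer required: archived aligns to archived
  int64 -> int64, writer required: zip aligns to zip
  int32 -> int64, writer optional: attempts aligns to attempts
  bool -> bool, writer required: meta.verified aligns to meta.verified
  bytes -> float32, writer required: meta.blob aligns to meta.blob
  bool -> bool, writer required: meta.active aligns to meta.active
  no writer field matches reader meta.archived
  breaking: (meta.blob, R3)
  => backward verdict for Invoice: BREAKING, 1 violation(s)
forward for Invoice (reader v1, writer v2):
  Role -> Role, writer optional: channel aligns to channel
  map<string, int32> -> map<string, int32>, writer required: scores aligns to scores
  Audit -> Audit, writer optional: meta aligns to meta
  bool -> bool, writer required: archived aligns to archived
  int64 -> int64, writer required: zip aligns to zip
  int64 -> int32, writer optional: attempts aligns to attempts
  bool -> bool, writer required: meta.verified aligns to meta.verified
  float32 -> bytes, writer required: meta.blob aligns to meta.blob
  bool -> bool, writer required: meta.active aligns to meta.active
  writer meta.archived: unknown to reader
  breaking: (attempts, R3)
  breaking: (meta.blob, R3)
  => forward verdict for Invoice: BREAKING, 2 violation(s)
decode (reader v2):
  channel := "MID"
  scores := {"k1": 1}
  meta := null (missing; optional => null)
  archived := false
  zip := 100
  attempts := 1 (int32 -> int64)
  => decoded: {"channel": "MID", "scores": {"k1": 1}, "meta": null, "archived": false, "zip": 100, "attempts": 1}

backward: BREAKING [(meta.blob, R3)]; forward: BREAKING [(attempts, R3), (meta.blob, R3)]; decoded: {"channel": "MID", "scores": {"k1": 1}, "meta": null, "archived": false, "zip": 100, "attempts": 1}


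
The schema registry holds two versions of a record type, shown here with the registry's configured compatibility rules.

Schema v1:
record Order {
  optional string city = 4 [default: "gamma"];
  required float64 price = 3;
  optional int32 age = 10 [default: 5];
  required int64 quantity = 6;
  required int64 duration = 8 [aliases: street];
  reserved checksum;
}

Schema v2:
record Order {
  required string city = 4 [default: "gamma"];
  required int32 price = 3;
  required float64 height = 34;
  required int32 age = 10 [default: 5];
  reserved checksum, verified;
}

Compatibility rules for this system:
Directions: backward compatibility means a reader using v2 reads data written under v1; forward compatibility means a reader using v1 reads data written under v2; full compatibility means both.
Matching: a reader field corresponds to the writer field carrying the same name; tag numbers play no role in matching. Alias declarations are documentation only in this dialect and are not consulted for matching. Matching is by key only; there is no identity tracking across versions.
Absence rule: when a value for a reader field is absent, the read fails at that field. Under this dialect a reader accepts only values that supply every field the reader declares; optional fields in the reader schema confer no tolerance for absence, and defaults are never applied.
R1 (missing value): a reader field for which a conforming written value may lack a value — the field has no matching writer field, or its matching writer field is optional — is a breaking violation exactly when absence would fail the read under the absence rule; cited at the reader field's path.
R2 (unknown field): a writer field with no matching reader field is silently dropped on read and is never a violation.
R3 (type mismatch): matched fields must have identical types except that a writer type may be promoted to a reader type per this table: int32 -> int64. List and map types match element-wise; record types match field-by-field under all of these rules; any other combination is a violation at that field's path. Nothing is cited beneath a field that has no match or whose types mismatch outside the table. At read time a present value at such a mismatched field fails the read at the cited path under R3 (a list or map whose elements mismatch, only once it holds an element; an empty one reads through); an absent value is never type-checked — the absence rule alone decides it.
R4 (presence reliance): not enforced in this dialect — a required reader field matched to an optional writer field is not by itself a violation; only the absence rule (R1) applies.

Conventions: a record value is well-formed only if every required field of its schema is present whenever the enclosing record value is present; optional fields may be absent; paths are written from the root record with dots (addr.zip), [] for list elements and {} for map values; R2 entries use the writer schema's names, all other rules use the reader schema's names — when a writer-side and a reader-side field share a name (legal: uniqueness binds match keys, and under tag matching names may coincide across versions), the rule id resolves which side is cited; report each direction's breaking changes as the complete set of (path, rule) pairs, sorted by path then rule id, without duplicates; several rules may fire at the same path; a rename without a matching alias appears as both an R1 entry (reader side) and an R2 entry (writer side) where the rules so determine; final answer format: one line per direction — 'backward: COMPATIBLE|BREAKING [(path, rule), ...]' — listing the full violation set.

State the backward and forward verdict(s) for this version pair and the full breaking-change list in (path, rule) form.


the writer's type comes first in each Order pair
backward for Order (reader v2, writer v1):
  string -> string, writer optional: city aligns to city
  float64 -> int32, writer required: price aligns to price
  height: no writer-side match
  int32 -> int32, writer optional: age aligns to age
  writer field quantity has no reader counterpart
  writer field duration has no reader counterpart
  R1 fires at age
  R1 fires at city
  R1 fires at height
  R3 fires at price
  => backward verdict for Order: BREAKING, 4 violation(s)
forward for Order (reader v1, writer v2):
  string -> string, writer required: city aligns to city
  int32 -> float64, writer required: price aligns to price
  int32 -> int32, writer required: age aligns to age
  quantity: no writer-side match
  duration: no writer-side match
  writer field height has no reader counterpart
  R1 fires at duration
  R3 fires at price
  R1 fires at quantity
  => forward verdict for Order: BREAKING, 3 violation(s)

backward: BREAKING [(age, R1), (city, R1), (height, R1), (price, R3)]; forward: BREAKING [(duration, R1), (price, R3), (quantity, R1)]


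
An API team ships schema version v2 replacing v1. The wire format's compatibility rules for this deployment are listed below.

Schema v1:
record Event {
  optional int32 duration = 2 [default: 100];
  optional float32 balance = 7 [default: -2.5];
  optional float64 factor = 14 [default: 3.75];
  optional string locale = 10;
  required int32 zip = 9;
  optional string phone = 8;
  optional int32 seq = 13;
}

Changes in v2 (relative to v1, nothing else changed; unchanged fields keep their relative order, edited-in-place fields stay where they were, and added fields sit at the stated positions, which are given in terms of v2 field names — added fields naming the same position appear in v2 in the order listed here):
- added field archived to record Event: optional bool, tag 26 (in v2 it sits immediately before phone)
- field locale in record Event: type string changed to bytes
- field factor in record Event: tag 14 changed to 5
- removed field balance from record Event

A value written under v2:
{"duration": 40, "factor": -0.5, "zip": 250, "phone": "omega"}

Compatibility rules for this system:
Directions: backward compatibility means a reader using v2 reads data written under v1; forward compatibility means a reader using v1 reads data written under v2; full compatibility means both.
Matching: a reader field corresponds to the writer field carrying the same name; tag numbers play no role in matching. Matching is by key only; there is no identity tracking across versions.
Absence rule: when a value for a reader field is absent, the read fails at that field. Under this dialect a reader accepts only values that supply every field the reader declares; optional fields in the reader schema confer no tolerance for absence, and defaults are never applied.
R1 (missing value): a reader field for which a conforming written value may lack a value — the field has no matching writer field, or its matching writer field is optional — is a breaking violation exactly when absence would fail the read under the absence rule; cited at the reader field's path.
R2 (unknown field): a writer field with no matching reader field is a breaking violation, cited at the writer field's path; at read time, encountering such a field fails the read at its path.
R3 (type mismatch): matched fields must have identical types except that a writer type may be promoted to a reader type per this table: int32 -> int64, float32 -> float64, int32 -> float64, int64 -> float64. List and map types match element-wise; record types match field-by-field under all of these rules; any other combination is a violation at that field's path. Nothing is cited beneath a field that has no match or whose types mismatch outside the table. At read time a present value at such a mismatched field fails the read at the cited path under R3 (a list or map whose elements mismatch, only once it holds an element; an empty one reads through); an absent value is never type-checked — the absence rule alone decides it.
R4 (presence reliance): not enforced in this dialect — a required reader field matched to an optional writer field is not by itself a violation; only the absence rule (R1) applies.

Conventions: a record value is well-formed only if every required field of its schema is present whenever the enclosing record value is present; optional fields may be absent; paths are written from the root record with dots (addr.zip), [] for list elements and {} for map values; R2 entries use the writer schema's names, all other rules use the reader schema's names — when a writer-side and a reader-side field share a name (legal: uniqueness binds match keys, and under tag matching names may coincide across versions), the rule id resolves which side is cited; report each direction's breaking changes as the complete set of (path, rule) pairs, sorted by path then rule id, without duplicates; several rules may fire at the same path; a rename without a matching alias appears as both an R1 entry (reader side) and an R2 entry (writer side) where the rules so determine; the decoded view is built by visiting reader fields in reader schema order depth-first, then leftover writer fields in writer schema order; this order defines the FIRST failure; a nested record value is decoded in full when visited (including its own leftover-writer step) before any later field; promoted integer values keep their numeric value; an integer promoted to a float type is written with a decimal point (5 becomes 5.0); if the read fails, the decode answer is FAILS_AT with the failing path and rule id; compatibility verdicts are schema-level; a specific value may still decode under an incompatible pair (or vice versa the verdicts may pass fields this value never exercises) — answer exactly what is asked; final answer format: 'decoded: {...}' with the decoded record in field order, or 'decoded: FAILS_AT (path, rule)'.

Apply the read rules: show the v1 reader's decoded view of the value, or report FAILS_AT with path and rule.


the writer's type comes first in each Event pair
decode (reader v1):
  duration := 40
  read fails at balance under R1 (no fill)
  => FAILS_AT (balance, R1)
diffs on Event not affecting the asked answer:
  added field archived to record Event: optional bool, tag 26 (in v2 it sits immediately before phone) -> shifts the Event verdicts, not this decode
  field locale in record Event: type string changed to bytes -> shifts the Event verdicts, not this decode
  field factor in record Event: tag 14 changed to 5 -> triggers nothing under the printed rules; the Event answer is the same either way

decoded: FAILS_AT (balance, R1)


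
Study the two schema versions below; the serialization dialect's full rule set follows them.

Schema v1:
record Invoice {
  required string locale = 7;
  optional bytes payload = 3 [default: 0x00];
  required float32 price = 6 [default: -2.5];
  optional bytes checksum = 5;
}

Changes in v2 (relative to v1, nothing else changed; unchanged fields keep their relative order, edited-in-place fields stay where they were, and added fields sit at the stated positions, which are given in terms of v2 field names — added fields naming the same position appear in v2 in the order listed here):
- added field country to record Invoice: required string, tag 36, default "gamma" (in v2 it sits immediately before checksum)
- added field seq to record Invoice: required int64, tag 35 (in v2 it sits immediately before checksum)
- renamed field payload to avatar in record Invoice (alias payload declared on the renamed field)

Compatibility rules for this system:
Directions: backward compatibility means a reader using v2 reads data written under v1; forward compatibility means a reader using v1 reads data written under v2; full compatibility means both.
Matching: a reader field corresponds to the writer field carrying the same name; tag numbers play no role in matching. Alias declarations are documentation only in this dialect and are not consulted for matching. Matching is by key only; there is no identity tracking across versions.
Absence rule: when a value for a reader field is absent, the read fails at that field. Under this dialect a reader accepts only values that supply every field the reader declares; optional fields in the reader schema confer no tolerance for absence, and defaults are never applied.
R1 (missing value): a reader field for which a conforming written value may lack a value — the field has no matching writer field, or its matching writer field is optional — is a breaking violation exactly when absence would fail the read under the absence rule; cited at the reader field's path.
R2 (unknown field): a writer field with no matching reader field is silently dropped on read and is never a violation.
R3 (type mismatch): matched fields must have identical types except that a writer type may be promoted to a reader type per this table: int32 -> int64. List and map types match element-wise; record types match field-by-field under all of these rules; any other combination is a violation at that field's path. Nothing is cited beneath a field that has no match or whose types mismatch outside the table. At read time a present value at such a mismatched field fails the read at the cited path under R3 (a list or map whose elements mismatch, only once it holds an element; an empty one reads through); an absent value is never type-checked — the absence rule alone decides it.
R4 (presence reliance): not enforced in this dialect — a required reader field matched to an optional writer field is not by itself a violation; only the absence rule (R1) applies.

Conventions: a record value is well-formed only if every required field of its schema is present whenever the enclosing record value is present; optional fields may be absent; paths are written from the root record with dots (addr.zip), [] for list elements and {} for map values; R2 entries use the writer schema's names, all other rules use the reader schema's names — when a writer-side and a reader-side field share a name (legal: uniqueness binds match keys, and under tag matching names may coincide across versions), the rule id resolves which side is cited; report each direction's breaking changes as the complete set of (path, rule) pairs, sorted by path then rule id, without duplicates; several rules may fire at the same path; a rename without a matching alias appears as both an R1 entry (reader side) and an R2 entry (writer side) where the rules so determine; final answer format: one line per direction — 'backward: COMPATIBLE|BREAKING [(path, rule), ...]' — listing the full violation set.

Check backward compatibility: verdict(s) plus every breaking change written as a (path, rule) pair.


arrows below run writer -> reader for Invoice
checking backward for Invoice: reader v2 against writer v1:
  locale: string -> string, writer required; from locale
  no writer field matches reader avatar
  price: float32 -> float32, writer required; from price
  no writer field matches reader country
  no writer field matches reader seq
  checksum: bytes -> bytes, writer optional; from checksum
  writer payload: unknown to reader
  R1 fires at avatar
  R1 fires at checksum
  R1 fires at country
  R1 fires at seq
  => backward: BREAKING (4)

backward: BREAKING [(avatar, R1), (checksum, R1), (country, R1), (seq, R1)]


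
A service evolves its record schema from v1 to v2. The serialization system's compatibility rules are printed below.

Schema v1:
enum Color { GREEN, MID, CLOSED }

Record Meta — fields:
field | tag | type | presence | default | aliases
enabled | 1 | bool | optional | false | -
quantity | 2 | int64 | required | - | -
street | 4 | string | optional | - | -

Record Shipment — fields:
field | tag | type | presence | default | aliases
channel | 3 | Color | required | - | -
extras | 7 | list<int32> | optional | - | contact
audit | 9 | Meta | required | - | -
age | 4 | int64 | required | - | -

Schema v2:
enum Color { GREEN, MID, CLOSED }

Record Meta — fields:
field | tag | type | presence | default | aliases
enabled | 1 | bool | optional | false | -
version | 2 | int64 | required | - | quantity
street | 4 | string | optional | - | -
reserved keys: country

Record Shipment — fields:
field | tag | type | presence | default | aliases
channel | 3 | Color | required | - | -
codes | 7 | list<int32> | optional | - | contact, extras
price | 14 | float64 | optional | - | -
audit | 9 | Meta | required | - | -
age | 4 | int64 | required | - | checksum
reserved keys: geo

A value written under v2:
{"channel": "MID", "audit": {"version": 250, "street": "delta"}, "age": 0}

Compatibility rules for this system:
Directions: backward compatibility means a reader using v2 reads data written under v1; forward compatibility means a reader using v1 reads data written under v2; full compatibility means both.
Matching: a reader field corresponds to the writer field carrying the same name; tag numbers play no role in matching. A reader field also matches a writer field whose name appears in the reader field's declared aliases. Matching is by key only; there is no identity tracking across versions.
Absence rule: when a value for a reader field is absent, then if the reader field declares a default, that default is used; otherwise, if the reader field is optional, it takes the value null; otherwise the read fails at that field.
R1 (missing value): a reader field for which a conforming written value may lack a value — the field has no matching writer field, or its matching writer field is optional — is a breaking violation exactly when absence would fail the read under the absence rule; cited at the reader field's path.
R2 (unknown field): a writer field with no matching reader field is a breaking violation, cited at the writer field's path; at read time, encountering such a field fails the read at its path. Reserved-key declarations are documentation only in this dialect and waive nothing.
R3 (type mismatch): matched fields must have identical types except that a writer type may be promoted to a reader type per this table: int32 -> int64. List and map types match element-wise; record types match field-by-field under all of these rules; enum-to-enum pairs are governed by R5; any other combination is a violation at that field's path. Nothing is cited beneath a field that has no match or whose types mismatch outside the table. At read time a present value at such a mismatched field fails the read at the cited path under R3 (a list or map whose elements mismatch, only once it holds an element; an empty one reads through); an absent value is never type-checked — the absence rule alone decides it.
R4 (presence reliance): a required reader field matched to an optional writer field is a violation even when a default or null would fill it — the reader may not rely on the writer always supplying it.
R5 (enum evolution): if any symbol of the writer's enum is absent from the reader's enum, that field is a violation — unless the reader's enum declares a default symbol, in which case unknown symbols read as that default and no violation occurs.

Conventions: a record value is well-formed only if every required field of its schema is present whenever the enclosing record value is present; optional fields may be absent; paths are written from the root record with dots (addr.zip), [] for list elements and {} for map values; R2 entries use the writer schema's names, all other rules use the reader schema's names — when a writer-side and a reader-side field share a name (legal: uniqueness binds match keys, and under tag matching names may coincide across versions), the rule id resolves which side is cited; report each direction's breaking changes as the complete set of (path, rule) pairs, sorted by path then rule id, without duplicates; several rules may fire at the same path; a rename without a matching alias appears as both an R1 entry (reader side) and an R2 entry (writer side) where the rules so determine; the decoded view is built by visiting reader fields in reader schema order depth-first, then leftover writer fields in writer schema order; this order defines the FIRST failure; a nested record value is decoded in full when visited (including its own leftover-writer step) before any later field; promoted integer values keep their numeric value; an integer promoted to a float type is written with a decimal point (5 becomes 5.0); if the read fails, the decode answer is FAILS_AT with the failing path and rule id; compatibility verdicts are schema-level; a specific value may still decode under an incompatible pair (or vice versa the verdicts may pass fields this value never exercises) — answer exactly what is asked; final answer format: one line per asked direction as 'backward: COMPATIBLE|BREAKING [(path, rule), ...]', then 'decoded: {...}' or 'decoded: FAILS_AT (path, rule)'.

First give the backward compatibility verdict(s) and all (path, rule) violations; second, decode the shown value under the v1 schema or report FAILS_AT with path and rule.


the writer's type comes first in each Shipment pair
backward pass over Shipment, reader schema v2, writer schema v1:
  channel: paired with writer channel (Color -> Color; writer required)
  codes: paired with writer extras (list<int32> -> list<int32>; writer optional)
  price: no writer-side match
  audit: paired with writer audit (Meta -> Meta; writer required)
  age: paired with writer age (int64 -> int64; writer required)
  audit.enabled: paired with writer audit.enabled (bool -> bool; writer optional)
  audit.version: paired with writer audit.quantity (int64 -> int64; writer required)
  audit.street: paired with writer audit.street (string -> string; writer optional)
  => backward verdict for Shipment: COMPATIBLE, no violations
decode (reader v1):
  channel := "MID"
  extras := null (not supplied -> null)
  audit.enabled := false (no value, default fills)
  read fails at audit.quantity under R1 (no fill)
  => FAILS_AT (audit.quantity, R1)
remaining Shipment differences; none change what is asked:
  added field price to record Shipment: optional float64, tag 14 (in v2 it sits immediately before audit) -> affects forward compatibility only, which is not asked
  renamed field extras to codes in record Shipment (alias extras declared on the renamed field) -> affects forward compatibility only, which is not asked

backward: COMPATIBLE []; decoded: FAILS_AT (audit.quantity, R1)
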